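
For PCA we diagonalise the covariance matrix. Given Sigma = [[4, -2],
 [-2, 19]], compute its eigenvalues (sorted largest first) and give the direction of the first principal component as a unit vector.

Step 1 — characteristic polynomial of 2×2 Sigma:
  det(Sigma - λI) = λ² - trace · λ + det = 0.
  trace = 4 + 19 = 23, det = 4·19 - (-2)² = 72.
Step 2 — discriminant:
  Δ = trace² - 4·det = 529 - 288 = 241.
Step 3 — eigenvalues:
  λ = (trace ± √Δ)/2 = (23 ± 15.5242)/2,
  λ_1 = 19.2621,  λ_2 = 3.7379.

Step 4 — unit eigenvector for λ_1: solve (Sigma - λ_1 I)v = 0. First row:
  (4 - 19.2621)·v_x + (-2)·v_y = 0, i.e. (-15.2621)·v_x + (-2)·v_y = 0,
  so v ∝ (b, λ_1 - a) = (-2, 15.2621); multiply by -1 so the first entry is positive: u = (2, -15.2621).
  ||u|| = √((2)² + (-15.2621)²) = √(236.9313) ≈ 15.3926,
  v_1 = u/||u|| ≈ (0.1299, -0.9915) (||v_1|| = 1).

λ_1 = 19.2621,  λ_2 = 3.7379;  v_1 ≈ (0.1299, -0.9915)


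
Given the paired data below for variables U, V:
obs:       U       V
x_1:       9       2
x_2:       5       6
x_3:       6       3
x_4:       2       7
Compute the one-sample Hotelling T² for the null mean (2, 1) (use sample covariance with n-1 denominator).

Step 1 — sample mean vector:
  mean(U) = (9 + 5 + 6 + 2) / 4 = 22/4 = 5.5
  mean(V) = (2 + 6 + 3 + 7) / 4 = 18/4 = 4.5
  x̄ = (5.5, 4.5),  deviation x̄ - mu_0 = (5.5, 4.5) - (2, 1) = (3.5, 3.5).

Step 2 — sample covariance matrix, S[i,j] = (1/(n-1)) · Σ_k (x_{k,i} - mean_i) · (x_{k,j} - mean_j), divisor n-1 = 3:
  S[U,U] = ((3.5)·(3.5) + (-0.5)·(-0.5) + (0.5)·(0.5) + (-3.5)·(-3.5)) / 3 = 25/3 = 8.3333
  S[U,V] = ((3.5)·(-2.5) + (-0.5)·(1.5) + (0.5)·(-1.5) + (-3.5)·(2.5)) / 3 = -19/3 = -6.3333
  S[V,V] = ((-2.5)·(-2.5) + (1.5)·(1.5) + (-1.5)·(-1.5) + (2.5)·(2.5)) / 3 = 17/3 = 5.6667
  S = [[8.3333, -6.3333],
 [-6.3333, 5.6667]].

Step 3 — invert S. det(S) = 8.3333·5.6667 - (-6.3333)² = 7.1111.
  S^{-1} = (1/det) · [[d, -b], [-b, a]] = [[0.7969, 0.8906],
 [0.8906, 1.1719]].

Step 4 — quadratic form (x̄ - mu_0)^T · S^{-1} · (x̄ - mu_0):
  S^{-1} · (x̄ - mu_0) = (5.9063, 7.2188),
  (x̄ - mu_0)^T · [...] = (3.5)·(5.9063) + (3.5)·(7.2188) = 45.9375.

Step 5 — scale by n: T² = 4 · 45.9375 = 183.75.

T² ≈ 183.75


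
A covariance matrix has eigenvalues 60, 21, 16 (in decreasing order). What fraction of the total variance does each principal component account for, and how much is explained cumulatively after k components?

Step 1 — total variance = trace(Sigma) = Σ λ_i = 60 + 21 + 16 = 97.

Step 2 — fraction explained by component i = λ_i / Σ λ:
  PC1: 60/97 = 0.6186
  PC2: 21/97 = 0.2165
  PC3: 16/97 = 0.1649

Step 3 — cumulative fraction after k components = (λ_1 + ... + λ_k) / Σ λ:
  k = 1: 60/97 = 0.6186
  k = 2: (60 + 21)/97 = 81/97 = 0.8351
  k = 3: (60 + 21 + 16)/97 = 97/97 = 1

Summary (fraction, with percent):

explained: PC1 0.6186 (61.86%), PC2 0.2165 (21.65%), PC3 0.1649 (16.49%);  cumulative: 0.6186, 0.8351, 1


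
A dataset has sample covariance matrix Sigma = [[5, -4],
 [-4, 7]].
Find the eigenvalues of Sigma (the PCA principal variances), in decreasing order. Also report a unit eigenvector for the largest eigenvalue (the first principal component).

Step 1 — characteristic polynomial of 2×2 Sigma:
  det(Sigma - λI) = λ² - trace · λ + det = 0.
  trace = 5 + 7 = 12, det = 5·7 - (-4)² = 19.
Step 2 — discriminant:
  Δ = trace² - 4·det = 144 - 76 = 68.
Step 3 — eigenvalues:
  λ = (trace ± √Δ)/2 = (12 ± 8.2462)/2,
  λ_1 = 10.1231,  λ_2 = 1.8769.

Step 4 — unit eigenvector for λ_1: solve (Sigma - λ_1 I)v = 0. First row:
  (5 - 10.1231)·v_x + (-4)·v_y = 0, i.e. (-5.1231)·v_x + (-4)·v_y = 0,
  so v ∝ (b, λ_1 - a) = (-4, 5.1231); multiply by -1 so the first entry is positive: u = (4, -5.1231).
  ||u|| = √((4)² + (-5.1231)²) = √(42.2462) ≈ 6.4997,
  v_1 = u/||u|| ≈ (0.6154, -0.7882) (||v_1|| = 1).

λ_1 = 10.1231,  λ_2 = 1.8769;  v_1 ≈ (0.6154, -0.7882)


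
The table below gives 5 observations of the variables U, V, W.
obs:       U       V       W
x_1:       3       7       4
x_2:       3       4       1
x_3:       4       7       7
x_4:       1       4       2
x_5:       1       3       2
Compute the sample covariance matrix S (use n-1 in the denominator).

Step 1 — column means:
  mean(U) = (3 + 3 + 4 + 1 + 1) / 5 = 12/5 = 2.4
  mean(V) = (7 + 4 + 7 + 4 + 3) / 5 = 25/5 = 5
  mean(W) = (4 + 1 + 7 + 2 + 2) / 5 = 16/5 = 3.2

Step 2 — sample covariance S[i,j] = (1/(n-1)) · Σ_k (x_{k,i} - mean_i) · (x_{k,j} - mean_j), with n-1 = 4.
  S[U,U] = ((0.6)·(0.6) + (0.6)·(0.6) + (1.6)·(1.6) + (-1.4)·(-1.4) + (-1.4)·(-1.4)) / 4 = 7.2/4 = 1.8
  S[U,V] = ((0.6)·(2) + (0.6)·(-1) + (1.6)·(2) + (-1.4)·(-1) + (-1.4)·(-2)) / 4 = 8/4 = 2
  S[U,W] = ((0.6)·(0.8) + (0.6)·(-2.2) + (1.6)·(3.8) + (-1.4)·(-1.2) + (-1.4)·(-1.2)) / 4 = 8.6/4 = 2.15
  S[V,V] = ((2)·(2) + (-1)·(-1) + (2)·(2) + (-1)·(-1) + (-2)·(-2)) / 4 = 14/4 = 3.5
  S[V,W] = ((2)·(0.8) + (-1)·(-2.2) + (2)·(3.8) + (-1)·(-1.2) + (-2)·(-1.2)) / 4 = 15/4 = 3.75
  S[W,W] = ((0.8)·(0.8) + (-2.2)·(-2.2) + (3.8)·(3.8) + (-1.2)·(-1.2) + (-1.2)·(-1.2)) / 4 = 22.8/4 = 5.7

S is symmetric (S[j,i] = S[i,j]). Assembling:

S = [[1.8, 2, 2.15],
 [2, 3.5, 3.75],
 [2.15, 3.75, 5.7]]


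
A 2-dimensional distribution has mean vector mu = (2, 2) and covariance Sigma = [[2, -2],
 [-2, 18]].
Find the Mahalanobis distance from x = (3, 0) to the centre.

Step 1 — centre the observation: (x - mu) = (1, -2).

Step 2 — invert Sigma. det(Sigma) = 2·18 - (-2)² = 32.
  Sigma^{-1} = (1/det) · [[d, -b], [-b, a]] = [[0.5625, 0.0625],
 [0.0625, 0.0625]].

Step 3 — form the quadratic (x - mu)^T · Sigma^{-1} · (x - mu):
  Sigma^{-1} · (x - mu) = (0.4375, -0.0625).
  (x - mu)^T · [Sigma^{-1} · (x - mu)] = (1)·(0.4375) + (-2)·(-0.0625) = 0.5625.

Step 4 — take square root: d = √(0.5625) ≈ 0.75.

d(x, mu) = √(0.5625) ≈ 0.75


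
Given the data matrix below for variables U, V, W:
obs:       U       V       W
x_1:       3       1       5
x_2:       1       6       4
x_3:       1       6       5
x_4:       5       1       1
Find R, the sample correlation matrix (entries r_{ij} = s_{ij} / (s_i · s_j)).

Step 1 — column means:
  mean(U) = (3 + 1 + 1 + 5) / 4 = 10/4 = 2.5
  mean(V) = (1 + 6 + 6 + 1) / 4 = 14/4 = 3.5
  mean(W) = (5 + 4 + 5 + 1) / 4 = 15/4 = 3.75

Step 2 — sample variances and covariances s[i,j] = (1/(n-1)) · Σ_k (x_{k,i} - mean_i) · (x_{k,j} - mean_j), with n-1 = 3:
  s[U,U] = ((0.5)·(0.5) + (-1.5)·(-1.5) + (-1.5)·(-1.5) + (2.5)·(2.5)) / 3 = 11/3 = 3.6667
  s[U,V] = ((0.5)·(-2.5) + (-1.5)·(2.5) + (-1.5)·(2.5) + (2.5)·(-2.5)) / 3 = -15/3 = -5
  s[U,W] = ((0.5)·(1.25) + (-1.5)·(0.25) + (-1.5)·(1.25) + (2.5)·(-2.75)) / 3 = -8.5/3 = -2.8333
  s[V,V] = ((-2.5)·(-2.5) + (2.5)·(2.5) + (2.5)·(2.5) + (-2.5)·(-2.5)) / 3 = 25/3 = 8.3333
  s[V,W] = ((-2.5)·(1.25) + (2.5)·(0.25) + (2.5)·(1.25) + (-2.5)·(-2.75)) / 3 = 7.5/3 = 2.5
  s[W,W] = ((1.25)·(1.25) + (0.25)·(0.25) + (1.25)·(1.25) + (-2.75)·(-2.75)) / 3 = 10.75/3 = 3.5833
  Sample standard deviations s_i = √(s[i,i]):
  s(U) = √(3.6667) = 1.9149
  s(V) = √(8.3333) = 2.8868
  s(W) = √(3.5833) = 1.893

Step 3 — r_{ij} = s_{ij} / (s_i · s_j):
  r[U,U] = 1 (diagonal).
  r[U,V] = -5 / (1.9149 · 2.8868) = -5 / 5.5277 = -0.9045
  r[U,W] = -2.8333 / (1.9149 · 1.893) = -2.8333 / 3.6248 = -0.7817
  r[V,V] = 1 (diagonal).
  r[V,W] = 2.5 / (2.8868 · 1.893) = 2.5 / 5.4645 = 0.4575
  r[W,W] = 1 (diagonal).

R is symmetric with unit diagonal. Assembling:

R = [[1, -0.9045, -0.7817],
 [-0.9045, 1, 0.4575],
 [-0.7817, 0.4575, 1]]


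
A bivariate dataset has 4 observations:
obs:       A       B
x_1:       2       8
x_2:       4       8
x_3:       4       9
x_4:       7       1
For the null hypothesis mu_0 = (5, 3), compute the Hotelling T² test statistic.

Step 1 — sample mean vector:
  mean(A) = (2 + 4 + 4 + 7) / 4 = 17/4 = 4.25
  mean(B) = (8 + 8 + 9 + 1) / 4 = 26/4 = 6.5
  x̄ = (4.25, 6.5),  deviation x̄ - mu_0 = (4.25, 6.5) - (5, 3) = (-0.75, 3.5).

Step 2 — sample covariance matrix, S[i,j] = (1/(n-1)) · Σ_k (x_{k,i} - mean_i) · (x_{k,j} - mean_j), divisor n-1 = 3:
  S[A,A] = ((-2.25)·(-2.25) + (-0.25)·(-0.25) + (-0.25)·(-0.25) + (2.75)·(2.75)) / 3 = 12.75/3 = 4.25
  S[A,B] = ((-2.25)·(1.5) + (-0.25)·(1.5) + (-0.25)·(2.5) + (2.75)·(-5.5)) / 3 = -19.5/3 = -6.5
  S[B,B] = ((1.5)·(1.5) + (1.5)·(1.5) + (2.5)·(2.5) + (-5.5)·(-5.5)) / 3 = 41/3 = 13.6667
  S = [[4.25, -6.5],
 [-6.5, 13.6667]].

Step 3 — invert S. det(S) = 4.25·13.6667 - (-6.5)² = 15.8333.
  S^{-1} = (1/det) · [[d, -b], [-b, a]] = [[0.8632, 0.4105],
 [0.4105, 0.2684]].

Step 4 — quadratic form (x̄ - mu_0)^T · S^{-1} · (x̄ - mu_0):
  S^{-1} · (x̄ - mu_0) = (0.7895, 0.6316),
  (x̄ - mu_0)^T · [...] = (-0.75)·(0.7895) + (3.5)·(0.6316) = 1.6184.

Step 5 — scale by n: T² = 4 · 1.6184 = 6.4737.

T² ≈ 6.4737


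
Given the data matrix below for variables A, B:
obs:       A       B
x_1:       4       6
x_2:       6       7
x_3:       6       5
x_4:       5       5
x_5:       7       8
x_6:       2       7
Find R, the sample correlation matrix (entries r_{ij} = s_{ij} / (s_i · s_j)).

Step 1 — column means:
  mean(A) = (4 + 6 + 6 + 5 + 7 + 2) / 6 = 30/6 = 5
  mean(B) = (6 + 7 + 5 + 5 + 8 + 7) / 6 = 38/6 = 6.3333

Step 2 — sample variances and covariances s[i,j] = (1/(n-1)) · Σ_k (x_{k,i} - mean_i) · (x_{k,j} - mean_j), with n-1 = 5:
  s[A,A] = ((-1)·(-1) + (1)·(1) + (1)·(1) + (0)·(0) + (2)·(2) + (-3)·(-3)) / 5 = 16/5 = 3.2
  s[A,B] = ((-1)·(-0.3333) + (1)·(0.6667) + (1)·(-1.3333) + (0)·(-1.3333) + (2)·(1.6667) + (-3)·(0.6667)) / 5 = 1/5 = 0.2
  s[B,B] = ((-0.3333)·(-0.3333) + (0.6667)·(0.6667) + (-1.3333)·(-1.3333) + (-1.3333)·(-1.3333) + (1.6667)·(1.6667) + (0.6667)·(0.6667)) / 5 = 7.3333/5 = 1.4667
  Sample standard deviations s_i = √(s[i,i]):
  s(A) = √(3.2) = 1.7889
  s(B) = √(1.4667) = 1.2111

Step 3 — r_{ij} = s_{ij} / (s_i · s_j):
  r[A,A] = 1 (diagonal).
  r[A,B] = 0.2 / (1.7889 · 1.2111) = 0.2 / 2.1664 = 0.0923
  r[B,B] = 1 (diagonal).

R is symmetric with unit diagonal. Assembling:

R = [[1, 0.0923],
 [0.0923, 1]]


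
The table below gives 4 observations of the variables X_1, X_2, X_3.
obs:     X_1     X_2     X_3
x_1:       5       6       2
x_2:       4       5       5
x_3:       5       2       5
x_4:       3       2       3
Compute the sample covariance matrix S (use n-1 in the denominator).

Step 1 — column means:
  mean(X_1) = (5 + 4 + 5 + 3) / 4 = 17/4 = 4.25
  mean(X_2) = (6 + 5 + 2 + 2) / 4 = 15/4 = 3.75
  mean(X_3) = (2 + 5 + 5 + 3) / 4 = 15/4 = 3.75

Step 2 — sample covariance S[i,j] = (1/(n-1)) · Σ_k (x_{k,i} - mean_i) · (x_{k,j} - mean_j), with n-1 = 3.
  S[X_1,X_1] = ((0.75)·(0.75) + (-0.25)·(-0.25) + (0.75)·(0.75) + (-1.25)·(-1.25)) / 3 = 2.75/3 = 0.9167
  S[X_1,X_2] = ((0.75)·(2.25) + (-0.25)·(1.25) + (0.75)·(-1.75) + (-1.25)·(-1.75)) / 3 = 2.25/3 = 0.75
  S[X_1,X_3] = ((0.75)·(-1.75) + (-0.25)·(1.25) + (0.75)·(1.25) + (-1.25)·(-0.75)) / 3 = 0.25/3 = 0.0833
  S[X_2,X_2] = ((2.25)·(2.25) + (1.25)·(1.25) + (-1.75)·(-1.75) + (-1.75)·(-1.75)) / 3 = 12.75/3 = 4.25
  S[X_2,X_3] = ((2.25)·(-1.75) + (1.25)·(1.25) + (-1.75)·(1.25) + (-1.75)·(-0.75)) / 3 = -3.25/3 = -1.0833
  S[X_3,X_3] = ((-1.75)·(-1.75) + (1.25)·(1.25) + (1.25)·(1.25) + (-0.75)·(-0.75)) / 3 = 6.75/3 = 2.25

S is symmetric (S[j,i] = S[i,j]). Assembling:

S = [[0.9167, 0.75, 0.0833],
 [0.75, 4.25, -1.0833],
 [0.0833, -1.0833, 2.25]]


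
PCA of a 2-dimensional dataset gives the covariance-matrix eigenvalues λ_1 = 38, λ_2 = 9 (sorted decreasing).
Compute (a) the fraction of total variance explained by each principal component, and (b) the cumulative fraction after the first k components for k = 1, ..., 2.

Step 1 — total variance = trace(Sigma) = Σ λ_i = 38 + 9 = 47.

Step 2 — fraction explained by component i = λ_i / Σ λ:
  PC1: 38/47 = 0.8085
  PC2: 9/47 = 0.1915

Step 3 — cumulative fraction after k components = (λ_1 + ... + λ_k) / Σ λ:
  k = 1: 38/47 = 0.8085
  k = 2: (38 + 9)/47 = 47/47 = 1

Summary (fraction, with percent):

explained: PC1 0.8085 (80.85%), PC2 0.1915 (19.15%);  cumulative: 0.8085, 1


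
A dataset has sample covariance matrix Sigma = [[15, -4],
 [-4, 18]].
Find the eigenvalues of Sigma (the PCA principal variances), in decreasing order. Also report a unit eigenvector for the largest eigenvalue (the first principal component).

Step 1 — characteristic polynomial of 2×2 Sigma:
  det(Sigma - λI) = λ² - trace · λ + det = 0.
  trace = 15 + 18 = 33, det = 15·18 - (-4)² = 254.
Step 2 — discriminant:
  Δ = trace² - 4·det = 1089 - 1016 = 73.
Step 3 — eigenvalues:
  λ = (trace ± √Δ)/2 = (33 ± 8.544)/2,
  λ_1 = 20.772,  λ_2 = 12.228.

Step 4 — unit eigenvector for λ_1: solve (Sigma - λ_1 I)v = 0. First row:
  (15 - 20.772)·v_x + (-4)·v_y = 0, i.e. (-5.772)·v_x + (-4)·v_y = 0,
  so v ∝ (b, λ_1 - a) = (-4, 5.772); multiply by -1 so the first entry is positive: u = (4, -5.772).
  ||u|| = √((4)² + (-5.772)²) = √(49.316) ≈ 7.0225,
  v_1 = u/||u|| ≈ (0.5696, -0.8219) (||v_1|| = 1).

λ_1 = 20.772,  λ_2 = 12.228;  v_1 ≈ (0.5696, -0.8219)


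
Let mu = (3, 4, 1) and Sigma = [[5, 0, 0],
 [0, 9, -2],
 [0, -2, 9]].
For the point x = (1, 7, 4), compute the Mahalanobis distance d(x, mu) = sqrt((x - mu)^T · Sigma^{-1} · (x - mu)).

Step 1 — centre the observation: (x - mu) = (-2, 3, 3).

Step 2 — invert Sigma (cofactor / det for 3×3, or solve directly):
  Sigma^{-1} = [[0.2, 0, 0],
 [0, 0.1169, 0.026],
 [0, 0.026, 0.1169]].

Step 3 — form the quadratic (x - mu)^T · Sigma^{-1} · (x - mu):
  Sigma^{-1} · (x - mu) = (-0.4, 0.4286, 0.4286).
  (x - mu)^T · [Sigma^{-1} · (x - mu)] = (-2)·(-0.4) + (3)·(0.4286) + (3)·(0.4286) = 3.3714.

Step 4 — take square root: d = √(3.3714) ≈ 1.8361.

d(x, mu) = √(3.3714) ≈ 1.8361


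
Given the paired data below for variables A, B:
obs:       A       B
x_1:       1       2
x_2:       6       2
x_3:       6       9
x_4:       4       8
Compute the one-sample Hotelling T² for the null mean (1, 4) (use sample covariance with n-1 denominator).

Step 1 — sample mean vector:
  mean(A) = (1 + 6 + 6 + 4) / 4 = 17/4 = 4.25
  mean(B) = (2 + 2 + 9 + 8) / 4 = 21/4 = 5.25
  x̄ = (4.25, 5.25),  deviation x̄ - mu_0 = (4.25, 5.25) - (1, 4) = (3.25, 1.25).

Step 2 — sample covariance matrix, S[i,j] = (1/(n-1)) · Σ_k (x_{k,i} - mean_i) · (x_{k,j} - mean_j), divisor n-1 = 3:
  S[A,A] = ((-3.25)·(-3.25) + (1.75)·(1.75) + (1.75)·(1.75) + (-0.25)·(-0.25)) / 3 = 16.75/3 = 5.5833
  S[A,B] = ((-3.25)·(-3.25) + (1.75)·(-3.25) + (1.75)·(3.75) + (-0.25)·(2.75)) / 3 = 10.75/3 = 3.5833
  S[B,B] = ((-3.25)·(-3.25) + (-3.25)·(-3.25) + (3.75)·(3.75) + (2.75)·(2.75)) / 3 = 42.75/3 = 14.25
  S = [[5.5833, 3.5833],
 [3.5833, 14.25]].

Step 3 — invert S. det(S) = 5.5833·14.25 - (3.5833)² = 66.7222.
  S^{-1} = (1/det) · [[d, -b], [-b, a]] = [[0.2136, -0.0537],
 [-0.0537, 0.0837]].

Step 4 — quadratic form (x̄ - mu_0)^T · S^{-1} · (x̄ - mu_0):
  S^{-1} · (x̄ - mu_0) = (0.627, -0.0699),
  (x̄ - mu_0)^T · [...] = (3.25)·(0.627) + (1.25)·(-0.0699) = 1.9502.

Step 5 — scale by n: T² = 4 · 1.9502 = 7.801.

T² ≈ 7.801


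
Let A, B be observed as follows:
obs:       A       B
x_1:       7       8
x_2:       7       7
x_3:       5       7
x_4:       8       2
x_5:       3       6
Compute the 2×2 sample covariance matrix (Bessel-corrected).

Step 1 — column means:
  mean(A) = (7 + 7 + 5 + 8 + 3) / 5 = 30/5 = 6
  mean(B) = (8 + 7 + 7 + 2 + 6) / 5 = 30/5 = 6

Step 2 — sample covariance S[i,j] = (1/(n-1)) · Σ_k (x_{k,i} - mean_i) · (x_{k,j} - mean_j), with n-1 = 4.
  S[A,A] = ((1)·(1) + (1)·(1) + (-1)·(-1) + (2)·(2) + (-3)·(-3)) / 4 = 16/4 = 4
  S[A,B] = ((1)·(2) + (1)·(1) + (-1)·(1) + (2)·(-4) + (-3)·(0)) / 4 = -6/4 = -1.5
  S[B,B] = ((2)·(2) + (1)·(1) + (1)·(1) + (-4)·(-4) + (0)·(0)) / 4 = 22/4 = 5.5

S is symmetric (S[j,i] = S[i,j]). Assembling:

S = [[4, -1.5],
 [-1.5, 5.5]]


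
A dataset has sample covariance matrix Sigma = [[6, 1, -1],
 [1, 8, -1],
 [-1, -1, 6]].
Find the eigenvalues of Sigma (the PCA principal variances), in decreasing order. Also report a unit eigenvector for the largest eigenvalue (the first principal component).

Step 1 — characteristic polynomial p(λ) = det(λI - Sigma) = λ³ - tr·λ² + c_1·λ - det, where tr = trace, c_1 = sum of the principal 2×2 minors, det = det(Sigma):
  tr = 6 + 8 + 6 = 20,
  c_1 = (6·8 - (1)²) + (6·6 - (-1)²) + (8·6 - (-1)²) = 47 + 35 + 47 = 129,
  det = 6·(8·6 - (-1)²) - (1)·((1)·6 - (-1)·(-1)) + (-1)·((1)·(-1) - 8·(-1)) = 6·(47) - (1)·(5) + (-1)·(7) = 270.
  So p(λ) = λ³ - 20λ² + 129λ - 270.
Step 2 — look for an integer root (rational root theorem: any rational root is an integer divisor of 270). Testing λ = 5:
  p(5) = 125 - 500 + 645 - 270 = 0  ✓
  Dividing out (λ - 5): p(λ) = (λ - 5)(λ² - 15λ + 54).
Step 3 — remaining eigenvalues from the quadratic λ² - 15λ + 54 = 0:
  Δ = 15² - 4·54 = 225 - 216 = 9,  λ = (15 ± √9)/2 = (15 ± 3)/2 = 9 or 6.
  Sorted: λ_1 = 9,  λ_2 = 6,  λ_3 = 5  (check: sum = 20 = tr ✓).

Step 4 — unit eigenvector for λ_1 = 9: v spans the null space of (Sigma - λ_1 I), whose rows are
  r_1 = (-3, 1, -1),  r_2 = (1, -1, -1),  r_3 = (-1, -1, -3).
  v is orthogonal to every row, so take v ∝ r_1 × r_2 = ((1)·(-1) - (-1)·(-1), (-1)·(1) - (-3)·(-1), (-3)·(-1) - (1)·(1)) = (-2, -4, 2).
  Rescale (divide by 2; multiply by -1 so the first nonzero entry is positive): u = (1, 2, -1).
  ||u|| = √((1)² + (2)² + (-1)²) = √(6) ≈ 2.4495,  v_1 = u/||u|| ≈ (0.4082, 0.8165, -0.4082) (||v_1|| = 1).

λ_1 = 9,  λ_2 = 6,  λ_3 = 5;  v_1 ≈ (0.4082, 0.8165, -0.4082)


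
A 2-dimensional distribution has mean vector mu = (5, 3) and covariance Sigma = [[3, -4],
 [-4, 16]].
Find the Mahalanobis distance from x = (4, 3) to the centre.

Step 1 — centre the observation: (x - mu) = (-1, 0).

Step 2 — invert Sigma. det(Sigma) = 3·16 - (-4)² = 32.
  Sigma^{-1} = (1/det) · [[d, -b], [-b, a]] = [[0.5, 0.125],
 [0.125, 0.0938]].

Step 3 — form the quadratic (x - mu)^T · Sigma^{-1} · (x - mu):
  Sigma^{-1} · (x - mu) = (-0.5, -0.125).
  (x - mu)^T · [Sigma^{-1} · (x - mu)] = (-1)·(-0.5) + (0)·(-0.125) = 0.5.

Step 4 — take square root: d = √(0.5) ≈ 0.7071.

d(x, mu) = √(0.5) ≈ 0.7071


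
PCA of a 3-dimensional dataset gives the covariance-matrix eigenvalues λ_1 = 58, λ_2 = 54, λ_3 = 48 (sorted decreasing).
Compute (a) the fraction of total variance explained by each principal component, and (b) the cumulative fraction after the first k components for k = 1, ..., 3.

Step 1 — total variance = trace(Sigma) = Σ λ_i = 58 + 54 + 48 = 160.

Step 2 — fraction explained by component i = λ_i / Σ λ:
  PC1: 58/160 = 0.3625
  PC2: 54/160 = 0.3375
  PC3: 48/160 = 0.3

Step 3 — cumulative fraction after k components = (λ_1 + ... + λ_k) / Σ λ:
  k = 1: 58/160 = 0.3625
  k = 2: (58 + 54)/160 = 112/160 = 0.7
  k = 3: (58 + 54 + 48)/160 = 160/160 = 1

Summary (fraction, with percent):

explained: PC1 0.3625 (36.25%), PC2 0.3375 (33.75%), PC3 0.3 (30%);  cumulative: 0.3625, 0.7, 1


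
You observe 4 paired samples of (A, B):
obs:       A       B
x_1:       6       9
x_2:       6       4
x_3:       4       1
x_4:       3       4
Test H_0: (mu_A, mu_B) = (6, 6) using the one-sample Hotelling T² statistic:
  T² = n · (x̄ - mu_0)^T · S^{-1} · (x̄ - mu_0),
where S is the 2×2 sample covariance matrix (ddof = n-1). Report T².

Step 1 — sample mean vector:
  mean(A) = (6 + 6 + 4 + 3) / 4 = 19/4 = 4.75
  mean(B) = (9 + 4 + 1 + 4) / 4 = 18/4 = 4.5
  x̄ = (4.75, 4.5),  deviation x̄ - mu_0 = (4.75, 4.5) - (6, 6) = (-1.25, -1.5).

Step 2 — sample covariance matrix, S[i,j] = (1/(n-1)) · Σ_k (x_{k,i} - mean_i) · (x_{k,j} - mean_j), divisor n-1 = 3:
  S[A,A] = ((1.25)·(1.25) + (1.25)·(1.25) + (-0.75)·(-0.75) + (-1.75)·(-1.75)) / 3 = 6.75/3 = 2.25
  S[A,B] = ((1.25)·(4.5) + (1.25)·(-0.5) + (-0.75)·(-3.5) + (-1.75)·(-0.5)) / 3 = 8.5/3 = 2.8333
  S[B,B] = ((4.5)·(4.5) + (-0.5)·(-0.5) + (-3.5)·(-3.5) + (-0.5)·(-0.5)) / 3 = 33/3 = 11
  S = [[2.25, 2.8333],
 [2.8333, 11]].

Step 3 — invert S. det(S) = 2.25·11 - (2.8333)² = 16.7222.
  S^{-1} = (1/det) · [[d, -b], [-b, a]] = [[0.6578, -0.1694],
 [-0.1694, 0.1346]].

Step 4 — quadratic form (x̄ - mu_0)^T · S^{-1} · (x̄ - mu_0):
  S^{-1} · (x̄ - mu_0) = (-0.5681, 0.01),
  (x̄ - mu_0)^T · [...] = (-1.25)·(-0.5681) + (-1.5)·(0.01) = 0.6952.

Step 5 — scale by n: T² = 4 · 0.6952 = 2.7807.

T² ≈ 2.7807


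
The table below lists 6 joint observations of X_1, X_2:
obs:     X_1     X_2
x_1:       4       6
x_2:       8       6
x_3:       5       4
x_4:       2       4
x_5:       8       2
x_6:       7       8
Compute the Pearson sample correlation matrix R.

Step 1 — column means:
  mean(X_1) = (4 + 8 + 5 + 2 + 8 + 7) / 6 = 34/6 = 5.6667
  mean(X_2) = (6 + 6 + 4 + 4 + 2 + 8) / 6 = 30/6 = 5

Step 2 — sample variances and covariances s[i,j] = (1/(n-1)) · Σ_k (x_{k,i} - mean_i) · (x_{k,j} - mean_j), with n-1 = 5:
  s[X_1,X_1] = ((-1.6667)·(-1.6667) + (2.3333)·(2.3333) + (-0.6667)·(-0.6667) + (-3.6667)·(-3.6667) + (2.3333)·(2.3333) + (1.3333)·(1.3333)) / 5 = 29.3333/5 = 5.8667
  s[X_1,X_2] = ((-1.6667)·(1) + (2.3333)·(1) + (-0.6667)·(-1) + (-3.6667)·(-1) + (2.3333)·(-3) + (1.3333)·(3)) / 5 = 2/5 = 0.4
  s[X_2,X_2] = ((1)·(1) + (1)·(1) + (-1)·(-1) + (-1)·(-1) + (-3)·(-3) + (3)·(3)) / 5 = 22/5 = 4.4
  Sample standard deviations s_i = √(s[i,i]):
  s(X_1) = √(5.8667) = 2.4221
  s(X_2) = √(4.4) = 2.0976

Step 3 — r_{ij} = s_{ij} / (s_i · s_j):
  r[X_1,X_1] = 1 (diagonal).
  r[X_1,X_2] = 0.4 / (2.4221 · 2.0976) = 0.4 / 5.0807 = 0.0787
  r[X_2,X_2] = 1 (diagonal).

R is symmetric with unit diagonal. Assembling:

R = [[1, 0.0787],
 [0.0787, 1]]


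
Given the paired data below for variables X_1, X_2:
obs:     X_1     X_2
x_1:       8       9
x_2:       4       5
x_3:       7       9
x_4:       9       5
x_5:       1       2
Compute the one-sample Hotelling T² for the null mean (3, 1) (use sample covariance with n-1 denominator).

Step 1 — sample mean vector:
  mean(X_1) = (8 + 4 + 7 + 9 + 1) / 5 = 29/5 = 5.8
  mean(X_2) = (9 + 5 + 9 + 5 + 2) / 5 = 30/5 = 6
  x̄ = (5.8, 6),  deviation x̄ - mu_0 = (5.8, 6) - (3, 1) = (2.8, 5).

Step 2 — sample covariance matrix, S[i,j] = (1/(n-1)) · Σ_k (x_{k,i} - mean_i) · (x_{k,j} - mean_j), divisor n-1 = 4:
  S[X_1,X_1] = ((2.2)·(2.2) + (-1.8)·(-1.8) + (1.2)·(1.2) + (3.2)·(3.2) + (-4.8)·(-4.8)) / 4 = 42.8/4 = 10.7
  S[X_1,X_2] = ((2.2)·(3) + (-1.8)·(-1) + (1.2)·(3) + (3.2)·(-1) + (-4.8)·(-4)) / 4 = 28/4 = 7
  S[X_2,X_2] = ((3)·(3) + (-1)·(-1) + (3)·(3) + (-1)·(-1) + (-4)·(-4)) / 4 = 36/4 = 9
  S = [[10.7, 7],
 [7, 9]].

Step 3 — invert S. det(S) = 10.7·9 - (7)² = 47.3.
  S^{-1} = (1/det) · [[d, -b], [-b, a]] = [[0.1903, -0.148],
 [-0.148, 0.2262]].

Step 4 — quadratic form (x̄ - mu_0)^T · S^{-1} · (x̄ - mu_0):
  S^{-1} · (x̄ - mu_0) = (-0.2072, 0.7167),
  (x̄ - mu_0)^T · [...] = (2.8)·(-0.2072) + (5)·(0.7167) = 3.0034.

Step 5 — scale by n: T² = 5 · 3.0034 = 15.0169.

T² ≈ 15.0169


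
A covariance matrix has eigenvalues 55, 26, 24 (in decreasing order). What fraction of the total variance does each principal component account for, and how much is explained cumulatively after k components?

Step 1 — total variance = trace(Sigma) = Σ λ_i = 55 + 26 + 24 = 105.

Step 2 — fraction explained by component i = λ_i / Σ λ:
  PC1: 55/105 = 0.5238
  PC2: 26/105 = 0.2476
  PC3: 24/105 = 0.2286

Step 3 — cumulative fraction after k components = (λ_1 + ... + λ_k) / Σ λ:
  k = 1: 55/105 = 0.5238
  k = 2: (55 + 26)/105 = 81/105 = 0.7714
  k = 3: (55 + 26 + 24)/105 = 105/105 = 1

Summary (fraction, with percent):

explained: PC1 0.5238 (52.38%), PC2 0.2476 (24.76%), PC3 0.2286 (22.86%);  cumulative: 0.5238, 0.7714, 1


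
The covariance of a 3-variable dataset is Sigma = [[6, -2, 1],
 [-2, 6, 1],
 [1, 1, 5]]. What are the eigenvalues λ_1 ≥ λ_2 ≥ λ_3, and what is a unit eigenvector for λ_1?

Step 1 — characteristic polynomial p(λ) = det(λI - Sigma) = λ³ - tr·λ² + c_1·λ - det, where tr = trace, c_1 = sum of the principal 2×2 minors, det = det(Sigma):
  tr = 6 + 6 + 5 = 17,
  c_1 = (6·6 - (-2)²) + (6·5 - (1)²) + (6·5 - (1)²) = 32 + 29 + 29 = 90,
  det = 6·(6·5 - (1)²) - (-2)·((-2)·5 - (1)·(1)) + (1)·((-2)·(1) - 6·(1)) = 6·(29) - (-2)·(-11) + (1)·(-8) = 144.
  So p(λ) = λ³ - 17λ² + 90λ - 144.
Step 2 — look for an integer root (rational root theorem: any rational root is an integer divisor of 144). Testing λ = 3:
  p(3) = 27 - 153 + 270 - 144 = 0  ✓
  Dividing out (λ - 3): p(λ) = (λ - 3)(λ² - 14λ + 48).
Step 3 — remaining eigenvalues from the quadratic λ² - 14λ + 48 = 0:
  Δ = 14² - 4·48 = 196 - 192 = 4,  λ = (14 ± √4)/2 = (14 ± 2)/2 = 8 or 6.
  Sorted: λ_1 = 8,  λ_2 = 6,  λ_3 = 3  (check: sum = 17 = tr ✓).

Step 4 — unit eigenvector for λ_1 = 8: v spans the null space of (Sigma - λ_1 I), whose rows are
  r_1 = (-2, -2, 1),  r_2 = (-2, -2, 1),  r_3 = (1, 1, -3).
  v is orthogonal to every row, so take v ∝ r_1 × r_3 = ((-2)·(-3) - (1)·(1), (1)·(1) - (-2)·(-3), (-2)·(1) - (-2)·(1)) = (5, -5, 0).
  Rescale (divide by 5): u = (1, -1, 0).
  ||u|| = √((1)² + (-1)² + (0)²) = √(2) ≈ 1.4142,  v_1 = u/||u|| ≈ (0.7071, -0.7071, 0) (||v_1|| = 1).

λ_1 = 8,  λ_2 = 6,  λ_3 = 3;  v_1 ≈ (0.7071, -0.7071, 0)


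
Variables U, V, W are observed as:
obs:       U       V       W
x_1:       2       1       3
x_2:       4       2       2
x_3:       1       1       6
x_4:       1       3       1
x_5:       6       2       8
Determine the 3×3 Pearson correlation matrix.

Step 1 — column means:
  mean(U) = (2 + 4 + 1 + 1 + 6) / 5 = 14/5 = 2.8
  mean(V) = (1 + 2 + 1 + 3 + 2) / 5 = 9/5 = 1.8
  mean(W) = (3 + 2 + 6 + 1 + 8) / 5 = 20/5 = 4

Step 2 — sample variances and covariances s[i,j] = (1/(n-1)) · Σ_k (x_{k,i} - mean_i) · (x_{k,j} - mean_j), with n-1 = 4:
  s[U,U] = ((-0.8)·(-0.8) + (1.2)·(1.2) + (-1.8)·(-1.8) + (-1.8)·(-1.8) + (3.2)·(3.2)) / 4 = 18.8/4 = 4.7
  s[U,V] = ((-0.8)·(-0.8) + (1.2)·(0.2) + (-1.8)·(-0.8) + (-1.8)·(1.2) + (3.2)·(0.2)) / 4 = 0.8/4 = 0.2
  s[U,W] = ((-0.8)·(-1) + (1.2)·(-2) + (-1.8)·(2) + (-1.8)·(-3) + (3.2)·(4)) / 4 = 13/4 = 3.25
  s[V,V] = ((-0.8)·(-0.8) + (0.2)·(0.2) + (-0.8)·(-0.8) + (1.2)·(1.2) + (0.2)·(0.2)) / 4 = 2.8/4 = 0.7
  s[V,W] = ((-0.8)·(-1) + (0.2)·(-2) + (-0.8)·(2) + (1.2)·(-3) + (0.2)·(4)) / 4 = -4/4 = -1
  s[W,W] = ((-1)·(-1) + (-2)·(-2) + (2)·(2) + (-3)·(-3) + (4)·(4)) / 4 = 34/4 = 8.5
  Sample standard deviations s_i = √(s[i,i]):
  s(U) = √(4.7) = 2.1679
  s(V) = √(0.7) = 0.8367
  s(W) = √(8.5) = 2.9155

Step 3 — r_{ij} = s_{ij} / (s_i · s_j):
  r[U,U] = 1 (diagonal).
  r[U,V] = 0.2 / (2.1679 · 0.8367) = 0.2 / 1.8138 = 0.1103
  r[U,W] = 3.25 / (2.1679 · 2.9155) = 3.25 / 6.3206 = 0.5142
  r[V,V] = 1 (diagonal).
  r[V,W] = -1 / (0.8367 · 2.9155) = -1 / 2.4393 = -0.41
  r[W,W] = 1 (diagonal).

R is symmetric with unit diagonal. Assembling:

R = [[1, 0.1103, 0.5142],
 [0.1103, 1, -0.41],
 [0.5142, -0.41, 1]]


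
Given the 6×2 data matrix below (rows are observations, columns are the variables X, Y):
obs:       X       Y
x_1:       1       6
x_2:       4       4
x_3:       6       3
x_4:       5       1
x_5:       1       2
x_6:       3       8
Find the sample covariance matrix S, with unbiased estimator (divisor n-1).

Step 1 — column means:
  mean(X) = (1 + 4 + 6 + 5 + 1 + 3) / 6 = 20/6 = 3.3333
  mean(Y) = (6 + 4 + 3 + 1 + 2 + 8) / 6 = 24/6 = 4

Step 2 — sample covariance S[i,j] = (1/(n-1)) · Σ_k (x_{k,i} - mean_i) · (x_{k,j} - mean_j), with n-1 = 5.
  S[X,X] = ((-2.3333)·(-2.3333) + (0.6667)·(0.6667) + (2.6667)·(2.6667) + (1.6667)·(1.6667) + (-2.3333)·(-2.3333) + (-0.3333)·(-0.3333)) / 5 = 21.3333/5 = 4.2667
  S[X,Y] = ((-2.3333)·(2) + (0.6667)·(0) + (2.6667)·(-1) + (1.6667)·(-3) + (-2.3333)·(-2) + (-0.3333)·(4)) / 5 = -9/5 = -1.8
  S[Y,Y] = ((2)·(2) + (0)·(0) + (-1)·(-1) + (-3)·(-3) + (-2)·(-2) + (4)·(4)) / 5 = 34/5 = 6.8

S is symmetric (S[j,i] = S[i,j]). Assembling:

S = [[4.2667, -1.8],
 [-1.8, 6.8]]


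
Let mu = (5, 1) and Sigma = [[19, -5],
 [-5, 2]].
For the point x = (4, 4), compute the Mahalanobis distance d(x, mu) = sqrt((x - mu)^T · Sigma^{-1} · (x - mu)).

Step 1 — centre the observation: (x - mu) = (-1, 3).

Step 2 — invert Sigma. det(Sigma) = 19·2 - (-5)² = 13.
  Sigma^{-1} = (1/det) · [[d, -b], [-b, a]] = [[0.1538, 0.3846],
 [0.3846, 1.4615]].

Step 3 — form the quadratic (x - mu)^T · Sigma^{-1} · (x - mu):
  Sigma^{-1} · (x - mu) = (1, 4).
  (x - mu)^T · [Sigma^{-1} · (x - mu)] = (-1)·(1) + (3)·(4) = 11.

Step 4 — take square root: d = √(11) ≈ 3.3166.

d(x, mu) = √(11) ≈ 3.3166


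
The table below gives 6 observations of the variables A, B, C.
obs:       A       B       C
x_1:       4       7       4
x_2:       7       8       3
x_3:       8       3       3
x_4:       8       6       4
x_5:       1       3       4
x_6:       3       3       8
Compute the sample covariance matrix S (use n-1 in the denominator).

Step 1 — column means:
  mean(A) = (4 + 7 + 8 + 8 + 1 + 3) / 6 = 31/6 = 5.1667
  mean(B) = (7 + 8 + 3 + 6 + 3 + 3) / 6 = 30/6 = 5
  mean(C) = (4 + 3 + 3 + 4 + 4 + 8) / 6 = 26/6 = 4.3333

Step 2 — sample covariance S[i,j] = (1/(n-1)) · Σ_k (x_{k,i} - mean_i) · (x_{k,j} - mean_j), with n-1 = 5.
  S[A,A] = ((-1.1667)·(-1.1667) + (1.8333)·(1.8333) + (2.8333)·(2.8333) + (2.8333)·(2.8333) + (-4.1667)·(-4.1667) + (-2.1667)·(-2.1667)) / 5 = 42.8333/5 = 8.5667
  S[A,B] = ((-1.1667)·(2) + (1.8333)·(3) + (2.8333)·(-2) + (2.8333)·(1) + (-4.1667)·(-2) + (-2.1667)·(-2)) / 5 = 13/5 = 2.6
  S[A,C] = ((-1.1667)·(-0.3333) + (1.8333)·(-1.3333) + (2.8333)·(-1.3333) + (2.8333)·(-0.3333) + (-4.1667)·(-0.3333) + (-2.1667)·(3.6667)) / 5 = -13.3333/5 = -2.6667
  S[B,B] = ((2)·(2) + (3)·(3) + (-2)·(-2) + (1)·(1) + (-2)·(-2) + (-2)·(-2)) / 5 = 26/5 = 5.2
  S[B,C] = ((2)·(-0.3333) + (3)·(-1.3333) + (-2)·(-1.3333) + (1)·(-0.3333) + (-2)·(-0.3333) + (-2)·(3.6667)) / 5 = -9/5 = -1.8
  S[C,C] = ((-0.3333)·(-0.3333) + (-1.3333)·(-1.3333) + (-1.3333)·(-1.3333) + (-0.3333)·(-0.3333) + (-0.3333)·(-0.3333) + (3.6667)·(3.6667)) / 5 = 17.3333/5 = 3.4667

S is symmetric (S[j,i] = S[i,j]). Assembling:

S = [[8.5667, 2.6, -2.6667],
 [2.6, 5.2, -1.8],
 [-2.6667, -1.8, 3.4667]]


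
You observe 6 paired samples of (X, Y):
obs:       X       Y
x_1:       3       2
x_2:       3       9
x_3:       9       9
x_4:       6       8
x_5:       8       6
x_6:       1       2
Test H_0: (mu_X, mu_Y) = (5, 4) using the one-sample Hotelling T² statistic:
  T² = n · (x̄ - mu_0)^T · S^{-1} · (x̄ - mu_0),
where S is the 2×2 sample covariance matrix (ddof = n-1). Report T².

Step 1 — sample mean vector:
  mean(X) = (3 + 3 + 9 + 6 + 8 + 1) / 6 = 30/6 = 5
  mean(Y) = (2 + 9 + 9 + 8 + 6 + 2) / 6 = 36/6 = 6
  x̄ = (5, 6),  deviation x̄ - mu_0 = (5, 6) - (5, 4) = (0, 2).

Step 2 — sample covariance matrix, S[i,j] = (1/(n-1)) · Σ_k (x_{k,i} - mean_i) · (x_{k,j} - mean_j), divisor n-1 = 5:
  S[X,X] = ((-2)·(-2) + (-2)·(-2) + (4)·(4) + (1)·(1) + (3)·(3) + (-4)·(-4)) / 5 = 50/5 = 10
  S[X,Y] = ((-2)·(-4) + (-2)·(3) + (4)·(3) + (1)·(2) + (3)·(0) + (-4)·(-4)) / 5 = 32/5 = 6.4
  S[Y,Y] = ((-4)·(-4) + (3)·(3) + (3)·(3) + (2)·(2) + (0)·(0) + (-4)·(-4)) / 5 = 54/5 = 10.8
  S = [[10, 6.4],
 [6.4, 10.8]].

Step 3 — invert S. det(S) = 10·10.8 - (6.4)² = 67.04.
  S^{-1} = (1/det) · [[d, -b], [-b, a]] = [[0.1611, -0.0955],
 [-0.0955, 0.1492]].

Step 4 — quadratic form (x̄ - mu_0)^T · S^{-1} · (x̄ - mu_0):
  S^{-1} · (x̄ - mu_0) = (-0.1909, 0.2983),
  (x̄ - mu_0)^T · [...] = (0)·(-0.1909) + (2)·(0.2983) = 0.5967.

Step 5 — scale by n: T² = 6 · 0.5967 = 3.58.

T² ≈ 3.58


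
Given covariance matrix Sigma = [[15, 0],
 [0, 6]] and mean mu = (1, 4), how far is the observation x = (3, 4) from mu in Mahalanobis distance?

Step 1 — centre the observation: (x - mu) = (2, 0).

Step 2 — invert Sigma. det(Sigma) = 15·6 - (0)² = 90.
  Sigma^{-1} = (1/det) · [[d, -b], [-b, a]] = [[0.0667, 0],
 [0, 0.1667]].

Step 3 — form the quadratic (x - mu)^T · Sigma^{-1} · (x - mu):
  Sigma^{-1} · (x - mu) = (0.1333, 0).
  (x - mu)^T · [Sigma^{-1} · (x - mu)] = (2)·(0.1333) + (0)·(0) = 0.2667.

Step 4 — take square root: d = √(0.2667) ≈ 0.5164.

d(x, mu) = √(0.2667) ≈ 0.5164


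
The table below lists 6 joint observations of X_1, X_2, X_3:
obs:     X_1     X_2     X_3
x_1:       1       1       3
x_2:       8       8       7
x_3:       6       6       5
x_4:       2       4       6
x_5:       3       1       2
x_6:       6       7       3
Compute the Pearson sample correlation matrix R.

Step 1 — column means:
  mean(X_1) = (1 + 8 + 6 + 2 + 3 + 6) / 6 = 26/6 = 4.3333
  mean(X_2) = (1 + 8 + 6 + 4 + 1 + 7) / 6 = 27/6 = 4.5
  mean(X_3) = (3 + 7 + 5 + 6 + 2 + 3) / 6 = 26/6 = 4.3333

Step 2 — sample variances and covariances s[i,j] = (1/(n-1)) · Σ_k (x_{k,i} - mean_i) · (x_{k,j} - mean_j), with n-1 = 5:
  s[X_1,X_1] = ((-3.3333)·(-3.3333) + (3.6667)·(3.6667) + (1.6667)·(1.6667) + (-2.3333)·(-2.3333) + (-1.3333)·(-1.3333) + (1.6667)·(1.6667)) / 5 = 37.3333/5 = 7.4667
  s[X_1,X_2] = ((-3.3333)·(-3.5) + (3.6667)·(3.5) + (1.6667)·(1.5) + (-2.3333)·(-0.5) + (-1.3333)·(-3.5) + (1.6667)·(2.5)) / 5 = 37/5 = 7.4
  s[X_1,X_3] = ((-3.3333)·(-1.3333) + (3.6667)·(2.6667) + (1.6667)·(0.6667) + (-2.3333)·(1.6667) + (-1.3333)·(-2.3333) + (1.6667)·(-1.3333)) / 5 = 12.3333/5 = 2.4667
  s[X_2,X_2] = ((-3.5)·(-3.5) + (3.5)·(3.5) + (1.5)·(1.5) + (-0.5)·(-0.5) + (-3.5)·(-3.5) + (2.5)·(2.5)) / 5 = 45.5/5 = 9.1
  s[X_2,X_3] = ((-3.5)·(-1.3333) + (3.5)·(2.6667) + (1.5)·(0.6667) + (-0.5)·(1.6667) + (-3.5)·(-2.3333) + (2.5)·(-1.3333)) / 5 = 19/5 = 3.8
  s[X_3,X_3] = ((-1.3333)·(-1.3333) + (2.6667)·(2.6667) + (0.6667)·(0.6667) + (1.6667)·(1.6667) + (-2.3333)·(-2.3333) + (-1.3333)·(-1.3333)) / 5 = 19.3333/5 = 3.8667
  Sample standard deviations s_i = √(s[i,i]):
  s(X_1) = √(7.4667) = 2.7325
  s(X_2) = √(9.1) = 3.0166
  s(X_3) = √(3.8667) = 1.9664

Step 3 — r_{ij} = s_{ij} / (s_i · s_j):
  r[X_1,X_1] = 1 (diagonal).
  r[X_1,X_2] = 7.4 / (2.7325 · 3.0166) = 7.4 / 8.243 = 0.8977
  r[X_1,X_3] = 2.4667 / (2.7325 · 1.9664) = 2.4667 / 5.3732 = 0.4591
  r[X_2,X_2] = 1 (diagonal).
  r[X_2,X_3] = 3.8 / (3.0166 · 1.9664) = 3.8 / 5.9318 = 0.6406
  r[X_3,X_3] = 1 (diagonal).

R is symmetric with unit diagonal. Assembling:

R = [[1, 0.8977, 0.4591],
 [0.8977, 1, 0.6406],
 [0.4591, 0.6406, 1]]


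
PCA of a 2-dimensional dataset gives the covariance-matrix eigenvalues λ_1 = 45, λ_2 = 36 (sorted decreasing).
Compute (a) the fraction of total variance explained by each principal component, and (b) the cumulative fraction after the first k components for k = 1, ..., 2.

Step 1 — total variance = trace(Sigma) = Σ λ_i = 45 + 36 = 81.

Step 2 — fraction explained by component i = λ_i / Σ λ:
  PC1: 45/81 = 0.5556
  PC2: 36/81 = 0.4444

Step 3 — cumulative fraction after k components = (λ_1 + ... + λ_k) / Σ λ:
  k = 1: 45/81 = 0.5556
  k = 2: (45 + 36)/81 = 81/81 = 1

Summary (fraction, with percent):

explained: PC1 0.5556 (55.56%), PC2 0.4444 (44.44%);  cumulative: 0.5556, 1


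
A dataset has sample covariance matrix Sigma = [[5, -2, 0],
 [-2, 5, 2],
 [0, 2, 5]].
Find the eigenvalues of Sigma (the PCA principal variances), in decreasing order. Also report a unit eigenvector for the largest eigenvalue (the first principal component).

Step 1 — characteristic polynomial p(λ) = det(λI - Sigma) = λ³ - tr·λ² + c_1·λ - det, where tr = trace, c_1 = sum of the principal 2×2 minors, det = det(Sigma):
  tr = 5 + 5 + 5 = 15,
  c_1 = (5·5 - (-2)²) + (5·5 - (0)²) + (5·5 - (2)²) = 21 + 25 + 21 = 67,
  det = 5·(5·5 - (2)²) - (-2)·((-2)·5 - (2)·(0)) + (0)·((-2)·(2) - 5·(0)) = 5·(21) - (-2)·(-10) + (0)·(-4) = 85.
  So p(λ) = λ³ - 15λ² + 67λ - 85.
Step 2 — look for an integer root (rational root theorem: any rational root is an integer divisor of 85). Testing λ = 5:
  p(5) = 125 - 375 + 335 - 85 = 0  ✓
  Dividing out (λ - 5): p(λ) = (λ - 5)(λ² - 10λ + 17).
Step 3 — remaining eigenvalues from the quadratic λ² - 10λ + 17 = 0:
  Δ = 10² - 4·17 = 100 - 68 = 32,  λ = (10 ± √32)/2 = (10 ± 5.6569)/2 ≈ 7.8284 or 2.1716.
  Sorted: λ_1 = 7.8284,  λ_2 = 5,  λ_3 = 2.1716  (check: sum = 15 = tr ✓).

Step 4 — unit eigenvector for λ_1 ≈ 7.8284: v spans the null space of (Sigma - λ_1 I), whose rows are
  r_1 = (-2.8284, -2, 0),  r_2 = (-2, -2.8284, 2),  r_3 = (0, 2, -2.8284).
  v is orthogonal to every row, so take v ∝ r_1 × r_2 = ((-2)·(2) - (0)·(-2.8284), (0)·(-2) - (-2.8284)·(2), (-2.8284)·(-2.8284) - (-2)·(-2)) ≈ (-4, 5.6569, 4).
  Rescale (multiply by -1 so the first nonzero entry is positive): u = (4, -5.6569, -4).
  ||u|| = √((4)² + (-5.6569)² + (-4)²) = √(64) ≈ 8,  v_1 = u/||u|| ≈ (0.5, -0.7071, -0.5) (||v_1|| = 1).

λ_1 = 7.8284,  λ_2 = 5,  λ_3 = 2.1716;  v_1 ≈ (0.5, -0.7071, -0.5)


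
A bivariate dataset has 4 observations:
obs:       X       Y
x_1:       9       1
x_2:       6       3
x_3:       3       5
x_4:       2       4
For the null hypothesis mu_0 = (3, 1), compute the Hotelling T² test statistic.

Step 1 — sample mean vector:
  mean(X) = (9 + 6 + 3 + 2) / 4 = 20/4 = 5
  mean(Y) = (1 + 3 + 5 + 4) / 4 = 13/4 = 3.25
  x̄ = (5, 3.25),  deviation x̄ - mu_0 = (5, 3.25) - (3, 1) = (2, 2.25).

Step 2 — sample covariance matrix, S[i,j] = (1/(n-1)) · Σ_k (x_{k,i} - mean_i) · (x_{k,j} - mean_j), divisor n-1 = 3:
  S[X,X] = ((4)·(4) + (1)·(1) + (-2)·(-2) + (-3)·(-3)) / 3 = 30/3 = 10
  S[X,Y] = ((4)·(-2.25) + (1)·(-0.25) + (-2)·(1.75) + (-3)·(0.75)) / 3 = -15/3 = -5
  S[Y,Y] = ((-2.25)·(-2.25) + (-0.25)·(-0.25) + (1.75)·(1.75) + (0.75)·(0.75)) / 3 = 8.75/3 = 2.9167
  S = [[10, -5],
 [-5, 2.9167]].

Step 3 — invert S. det(S) = 10·2.9167 - (-5)² = 4.1667.
  S^{-1} = (1/det) · [[d, -b], [-b, a]] = [[0.7, 1.2],
 [1.2, 2.4]].

Step 4 — quadratic form (x̄ - mu_0)^T · S^{-1} · (x̄ - mu_0):
  S^{-1} · (x̄ - mu_0) = (4.1, 7.8),
  (x̄ - mu_0)^T · [...] = (2)·(4.1) + (2.25)·(7.8) = 25.75.

Step 5 — scale by n: T² = 4 · 25.75 = 103.

T² ≈ 103


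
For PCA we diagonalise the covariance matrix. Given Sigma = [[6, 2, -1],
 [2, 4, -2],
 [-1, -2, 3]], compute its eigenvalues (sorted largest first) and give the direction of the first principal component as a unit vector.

Step 1 — characteristic polynomial p(λ) = det(λI - Sigma) = λ³ - tr·λ² + c_1·λ - det, where tr = trace, c_1 = sum of the principal 2×2 minors, det = det(Sigma):
  tr = 6 + 4 + 3 = 13,
  c_1 = (6·4 - (2)²) + (6·3 - (-1)²) + (4·3 - (-2)²) = 20 + 17 + 8 = 45,
  det = 6·(4·3 - (-2)²) - (2)·((2)·3 - (-2)·(-1)) + (-1)·((2)·(-2) - 4·(-1)) = 6·(8) - (2)·(4) + (-1)·(0) = 40.
  So p(λ) = λ³ - 13λ² + 45λ - 40.
Step 2 — look for an integer root (rational root theorem: any rational root is an integer divisor of 40). Testing λ = 8:
  p(8) = 512 - 832 + 360 - 40 = 0  ✓
  Dividing out (λ - 8): p(λ) = (λ - 8)(λ² - 5λ + 5).
Step 3 — remaining eigenvalues from the quadratic λ² - 5λ + 5 = 0:
  Δ = 5² - 4·5 = 25 - 20 = 5,  λ = (5 ± √5)/2 = (5 ± 2.2361)/2 ≈ 3.618 or 1.382.
  Sorted: λ_1 = 8,  λ_2 = 3.618,  λ_3 = 1.382  (check: sum = 13 = tr ✓).

Step 4 — unit eigenvector for λ_1 = 8: v spans the null space of (Sigma - λ_1 I), whose rows are
  r_1 = (-2, 2, -1),  r_2 = (2, -4, -2),  r_3 = (-1, -2, -5).
  v is orthogonal to every row, so take v ∝ r_1 × r_2 = ((2)·(-2) - (-1)·(-4), (-1)·(2) - (-2)·(-2), (-2)·(-4) - (2)·(2)) = (-8, -6, 4).
  Rescale (divide by 2; multiply by -1 so the first nonzero entry is positive): u = (4, 3, -2).
  ||u|| = √((4)² + (3)² + (-2)²) = √(29) ≈ 5.3852,  v_1 = u/||u|| ≈ (0.7428, 0.5571, -0.3714) (||v_1|| = 1).

λ_1 = 8,  λ_2 = 3.618,  λ_3 = 1.382;  v_1 ≈ (0.7428, 0.5571, -0.3714)
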